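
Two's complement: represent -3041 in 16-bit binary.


Original: 0000101111100001
Step 1 - Invert all bits: 1111010000011110
Step 2 - Add 1: 1111010000011110 + 1
= 1111010000011111 (represents -3041)


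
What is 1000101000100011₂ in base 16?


Group into 4-bit nibbles: 1000101000100011
  1000 = 8
  1010 = A
  0010 = 2
  0011 = 3
= 0x8A23


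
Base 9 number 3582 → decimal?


Positional values (base 9):
  2 × 9^0 = 2 × 1 = 2
  8 × 9^1 = 8 × 9 = 72
  5 × 9^2 = 5 × 81 = 405
  3 × 9^3 = 3 × 729 = 2187
Sum = 2 + 72 + 405 + 2187
= 2666


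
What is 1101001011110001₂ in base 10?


Positional values:
Bit 0: 1 × 2^0 = 1
Bit 4: 1 × 2^4 = 16
Bit 5: 1 × 2^5 = 32
Bit 6: 1 × 2^6 = 64
Bit 7: 1 × 2^7 = 128
Bit 9: 1 × 2^9 = 512
Bit 12: 1 × 2^12 = 4096
Bit 14: 1 × 2^14 = 16384
Bit 15: 1 × 2^15 = 32768
Sum = 1 + 16 + 32 + 64 + 128 + 512 + 4096 + 16384 + 32768
= 54001


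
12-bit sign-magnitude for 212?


Sign bit: 0 (positive)
Magnitude: 212 = 00011010100
= 000011010100


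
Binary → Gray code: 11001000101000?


Binary: 11001000101000
Gray code: G = B XOR (B >> 1)
B >> 1 = 01100100010100
11001000101000 XOR 01100100010100:
  1 XOR 0 = 1
  1 XOR 1 = 0
  0 XOR 1 = 1
  0 XOR 0 = 0
  1 XOR 0 = 1
  0 XOR 1 = 1
  0 XOR 0 = 0
  0 XOR 0 = 0
  1 XOR 0 = 1
  0 XOR 1 = 1
  1 XOR 0 = 1
  0 XOR 1 = 1
  0 XOR 0 = 0
  0 XOR 0 = 0
= 10101100111100


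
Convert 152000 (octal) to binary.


Each octal digit → 3 binary bits:
  1 = 001
  5 = 101
  2 = 010
  0 = 000
  0 = 000
  0 = 000
Concatenate: 001 101 010 000 000 000
= 001101010000000000


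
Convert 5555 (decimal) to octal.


Divide by 8 repeatedly:
5555 ÷ 8 = 694 remainder 3
694 ÷ 8 = 86 remainder 6
86 ÷ 8 = 10 remainder 6
10 ÷ 8 = 1 remainder 2
1 ÷ 8 = 0 remainder 1
Reading remainders bottom-up:
= 0o12663


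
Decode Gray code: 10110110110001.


Gray code: 10110110110001
MSB stays the same: 1
Each subsequent bit = prev_binary XOR current_gray:
  B[1] = 1 XOR 0 = 1
  B[2] = 1 XOR 1 = 0
  B[3] = 0 XOR 1 = 1
  B[4] = 1 XOR 0 = 1
  B[5] = 1 XOR 1 = 0
  B[6] = 0 XOR 1 = 1
  B[7] = 1 XOR 0 = 1
  B[8] = 1 XOR 1 = 0
  B[9] = 0 XOR 1 = 1
  B[10] = 1 XOR 0 = 1
  B[11] = 1 XOR 0 = 1
  B[12] = 1 XOR 0 = 1
  B[13] = 1 XOR 1 = 0
= 11011011011110 (14046 decimal)


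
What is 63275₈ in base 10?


Positional values:
Position 0: 5 × 8^0 = 5
Position 1: 7 × 8^1 = 56
Position 2: 2 × 8^2 = 128
Position 3: 3 × 8^3 = 1536
Position 4: 6 × 8^4 = 24576
Sum = 5 + 56 + 128 + 1536 + 24576
= 26301


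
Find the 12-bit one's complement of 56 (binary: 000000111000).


Original: 000000111000
Invert all bits:
  bit 0: 0 → 1
  bit 1: 0 → 1
  bit 2: 0 → 1
  bit 3: 0 → 1
  bit 4: 0 → 1
  bit 5: 0 → 1
  bit 6: 1 → 0
  bit 7: 1 → 0
  bit 8: 1 → 0
  bit 9: 0 → 1
  bit 10: 0 → 1
  bit 11: 0 → 1
= 111111000111


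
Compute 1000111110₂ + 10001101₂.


Align and add column by column (LSB to MSB, carry propagating):
  01000111110
+ 00010001101
  -----------
  col 0: 0 + 1 + 0 (carry in) = 1 → bit 1, carry out 0
  col 1: 1 + 0 + 0 (carry in) = 1 → bit 1, carry out 0
  col 2: 1 + 1 + 0 (carry in) = 2 → bit 0, carry out 1
  col 3: 1 + 1 + 1 (carry in) = 3 → bit 1, carry out 1
  col 4: 1 + 0 + 1 (carry in) = 2 → bit 0, carry out 1
  col 5: 1 + 0 + 1 (carry in) = 2 → bit 0, carry out 1
  col 6: 0 + 0 + 1 (carry in) = 1 → bit 1, carry out 0
  col 7: 0 + 1 + 0 (carry in) = 1 → bit 1, carry out 0
  col 8: 0 + 0 + 0 (carry in) = 0 → bit 0, carry out 0
  col 9: 1 + 0 + 0 (carry in) = 1 → bit 1, carry out 0
  col 10: 0 + 0 + 0 (carry in) = 0 → bit 0, carry out 0
Reading bits MSB→LSB: 01011001011
Strip leading zeros: 1011001011
= 1011001011


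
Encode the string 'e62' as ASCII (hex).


String: 'e62'  (3 characters)
Per-character ASCII lookup:
  'e': lowercase starts at 97: 'e' = 97 + 4 = 101 → 0x65
  '6': digits start at 48: '6' = 48 + 6 = 54 → 0x36
  '2': digits start at 48: '2' = 48 + 2 = 50 → 0x32
= 0x65 0x36 0x32


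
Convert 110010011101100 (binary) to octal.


Group into 3-bit groups: 110010011101100
  110 = 6
  010 = 2
  011 = 3
  101 = 5
  100 = 4
= 0o62354


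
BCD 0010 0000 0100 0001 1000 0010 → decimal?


Each 4-bit group → digit:
  0010 → 2
  0000 → 0
  0100 → 4
  0001 → 1
  1000 → 8
  0010 → 2
= 204182


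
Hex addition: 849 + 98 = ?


Align and add column by column (LSB to MSB, each column mod 16 with carry):
  0849
+ 0098
  ----
  col 0: 9(9) + 8(8) + 0 (carry in) = 17 → 1(1), carry out 1
  col 1: 4(4) + 9(9) + 1 (carry in) = 14 → E(14), carry out 0
  col 2: 8(8) + 0(0) + 0 (carry in) = 8 → 8(8), carry out 0
  col 3: 0(0) + 0(0) + 0 (carry in) = 0 → 0(0), carry out 0
Reading digits MSB→LSB: 08E1
Strip leading zeros: 8E1
= 0x8E1


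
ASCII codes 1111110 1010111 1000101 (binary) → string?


Codes (binary): 1111110 1010111 1000101
Per-code ASCII lookup:
  1111110 = 126  (special character) → '~'
  1010111 = 87  (range 65-90: uppercase, 87 - 65 = 22) → 'W'
  1000101 = 69  (range 65-90: uppercase, 69 - 65 = 4) → 'E'
= '~WE'


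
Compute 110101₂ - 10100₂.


Align and subtract column by column (LSB to MSB, borrowing when needed):
  110101
- 010100
  ------
  col 0: (1 - 0 borrow-in) - 0 → 1 - 0 = 1, borrow out 0
  col 1: (0 - 0 borrow-in) - 0 → 0 - 0 = 0, borrow out 0
  col 2: (1 - 0 borrow-in) - 1 → 1 - 1 = 0, borrow out 0
  col 3: (0 - 0 borrow-in) - 0 → 0 - 0 = 0, borrow out 0
  col 4: (1 - 0 borrow-in) - 1 → 1 - 1 = 0, borrow out 0
  col 5: (1 - 0 borrow-in) - 0 → 1 - 0 = 1, borrow out 0
Reading bits MSB→LSB: 100001
Strip leading zeros: 100001
= 100001


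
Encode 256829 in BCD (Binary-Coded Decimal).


Each digit → 4-bit binary:
  2 → 0010
  5 → 0101
  6 → 0110
  8 → 1000
  2 → 0010
  9 → 1001
= 0010 0101 0110 1000 0010 1001


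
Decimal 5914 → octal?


Divide by 8 repeatedly:
5914 ÷ 8 = 739 remainder 2
739 ÷ 8 = 92 remainder 3
92 ÷ 8 = 11 remainder 4
11 ÷ 8 = 1 remainder 3
1 ÷ 8 = 0 remainder 1
Reading remainders bottom-up:
= 0o13432


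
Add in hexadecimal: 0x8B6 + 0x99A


Align and add column by column (LSB to MSB, each column mod 16 with carry):
  08B6
+ 099A
  ----
  col 0: 6(6) + A(10) + 0 (carry in) = 16 → 0(0), carry out 1
  col 1: B(11) + 9(9) + 1 (carry in) = 21 → 5(5), carry out 1
  col 2: 8(8) + 9(9) + 1 (carry in) = 18 → 2(2), carry out 1
  col 3: 0(0) + 0(0) + 1 (carry in) = 1 → 1(1), carry out 0
Reading digits MSB→LSB: 1250
Strip leading zeros: 1250
= 0x1250


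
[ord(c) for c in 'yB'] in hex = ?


String: 'yB'  (2 characters)
Per-character ASCII lookup:
  'y': lowercase starts at 97: 'y' = 97 + 24 = 121 → 0x79
  'B': uppercase starts at 65: 'B' = 65 + 1 = 66 → 0x42
= 0x79 0x42


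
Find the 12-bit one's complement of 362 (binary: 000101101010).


Original: 000101101010
Invert all bits:
  bit 0: 0 → 1
  bit 1: 0 → 1
  bit 2: 0 → 1
  bit 3: 1 → 0
  bit 4: 0 → 1
  bit 5: 1 → 0
  bit 6: 1 → 0
  bit 7: 0 → 1
  bit 8: 1 → 0
  bit 9: 0 → 1
  bit 10: 1 → 0
  bit 11: 0 → 1
= 111010010101


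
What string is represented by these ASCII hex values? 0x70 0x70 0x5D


Codes (hex): 0x70 0x70 0x5D
Per-code ASCII lookup:
  0x70 = 112  (range 97-122: lowercase, 112 - 97 = 15) → 'p'
  0x70 = 112  (range 97-122: lowercase, 112 - 97 = 15) → 'p'
  0x5D = 93  (special character) → ']'
= 'pp]'


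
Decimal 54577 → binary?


Divide by 2 repeatedly:
54577 ÷ 2 = 27288 remainder 1
27288 ÷ 2 = 13644 remainder 0
13644 ÷ 2 = 6822 remainder 0
6822 ÷ 2 = 3411 remainder 0
3411 ÷ 2 = 1705 remainder 1
1705 ÷ 2 = 852 remainder 1
852 ÷ 2 = 426 remainder 0
426 ÷ 2 = 213 remainder 0
213 ÷ 2 = 106 remainder 1
106 ÷ 2 = 53 remainder 0
53 ÷ 2 = 26 remainder 1
26 ÷ 2 = 13 remainder 0
13 ÷ 2 = 6 remainder 1
6 ÷ 2 = 3 remainder 0
3 ÷ 2 = 1 remainder 1
1 ÷ 2 = 0 remainder 1
Reading remainders bottom-up:
= 1101010100110001


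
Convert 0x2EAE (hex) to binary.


Each hex digit → 4 binary bits:
  2 = 0010
  E = 1110
  A = 1010
  E = 1110
Concatenate: 0010 1110 1010 1110
= 0010111010101110


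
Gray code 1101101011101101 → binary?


Gray code: 1101101011101101
MSB stays the same: 1
Each subsequent bit = prev_binary XOR current_gray:
  B[1] = 1 XOR 1 = 0
  B[2] = 0 XOR 0 = 0
  B[3] = 0 XOR 1 = 1
  B[4] = 1 XOR 1 = 0
  B[5] = 0 XOR 0 = 0
  B[6] = 0 XOR 1 = 1
  B[7] = 1 XOR 0 = 1
  B[8] = 1 XOR 1 = 0
  B[9] = 0 XOR 1 = 1
  B[10] = 1 XOR 1 = 0
  B[11] = 0 XOR 0 = 0
  B[12] = 0 XOR 1 = 1
  B[13] = 1 XOR 1 = 0
  B[14] = 0 XOR 0 = 0
  B[15] = 0 XOR 1 = 1
= 1001001101001001 (37705 decimal)


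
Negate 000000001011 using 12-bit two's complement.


Original: 000000001011
Step 1 - Invert all bits: 111111110100
Step 2 - Add 1: 111111110100 + 1
= 111111110101 (represents -11)


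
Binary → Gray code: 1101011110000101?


Binary: 1101011110000101
Gray code: G = B XOR (B >> 1)
B >> 1 = 0110101111000010
1101011110000101 XOR 0110101111000010:
  1 XOR 0 = 1
  1 XOR 1 = 0
  0 XOR 1 = 1
  1 XOR 0 = 1
  0 XOR 1 = 1
  1 XOR 0 = 1
  1 XOR 1 = 0
  1 XOR 1 = 0
  1 XOR 1 = 0
  0 XOR 1 = 1
  0 XOR 0 = 0
  0 XOR 0 = 0
  0 XOR 0 = 0
  1 XOR 0 = 1
  0 XOR 1 = 1
  1 XOR 0 = 1
= 1011110001000111


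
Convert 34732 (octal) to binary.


Each octal digit → 3 binary bits:
  3 = 011
  4 = 100
  7 = 111
  3 = 011
  2 = 010
Concatenate: 011 100 111 011 010
= 011100111011010


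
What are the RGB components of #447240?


Hex: #447240
R = 44₁₆ = 68
G = 72₁₆ = 114
B = 40₁₆ = 64
= RGB(68, 114, 64)


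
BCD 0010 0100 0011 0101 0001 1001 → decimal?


Each 4-bit group → digit:
  0010 → 2
  0100 → 4
  0011 → 3
  0101 → 5
  0001 → 1
  1001 → 9
= 243519


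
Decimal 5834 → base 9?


Divide by 9 repeatedly:
5834 ÷ 9 = 648 remainder 2
648 ÷ 9 = 72 remainder 0
72 ÷ 9 = 8 remainder 0
8 ÷ 9 = 0 remainder 8
Reading remainders bottom-up:
= 8002


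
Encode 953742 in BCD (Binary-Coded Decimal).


Each digit → 4-bit binary:
  9 → 1001
  5 → 0101
  3 → 0011
  7 → 0111
  4 → 0100
  2 → 0010
= 1001 0101 0011 0111 0100 0010


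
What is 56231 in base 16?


Divide by 16 repeatedly:
56231 ÷ 16 = 3514 remainder 7 (7)
3514 ÷ 16 = 219 remainder 10 (A)
219 ÷ 16 = 13 remainder 11 (B)
13 ÷ 16 = 0 remainder 13 (D)
Reading remainders bottom-up:
= 0xDBA7


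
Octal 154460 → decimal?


Positional values:
Position 0: 0 × 8^0 = 0
Position 1: 6 × 8^1 = 48
Position 2: 4 × 8^2 = 256
Position 3: 4 × 8^3 = 2048
Position 4: 5 × 8^4 = 20480
Position 5: 1 × 8^5 = 32768
Sum = 0 + 48 + 256 + 2048 + 20480 + 32768
= 55600


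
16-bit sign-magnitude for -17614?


Sign bit: 1 (negative)
Magnitude: 17614 = 100010011001110
= 1100010011001110


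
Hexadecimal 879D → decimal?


Positional values:
Position 0: D × 16^0 = 13 × 1 = 13
Position 1: 9 × 16^1 = 9 × 16 = 144
Position 2: 7 × 16^2 = 7 × 256 = 1792
Position 3: 8 × 16^3 = 8 × 4096 = 32768
Sum = 13 + 144 + 1792 + 32768
= 34717


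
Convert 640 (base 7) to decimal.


Positional values (base 7):
  0 × 7^0 = 0 × 1 = 0
  4 × 7^1 = 4 × 7 = 28
  6 × 7^2 = 6 × 49 = 294
Sum = 0 + 28 + 294
= 322


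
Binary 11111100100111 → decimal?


Positional values:
Bit 0: 1 × 2^0 = 1
Bit 1: 1 × 2^1 = 2
Bit 2: 1 × 2^2 = 4
Bit 5: 1 × 2^5 = 32
Bit 8: 1 × 2^8 = 256
Bit 9: 1 × 2^9 = 512
Bit 10: 1 × 2^10 = 1024
Bit 11: 1 × 2^11 = 2048
Bit 12: 1 × 2^12 = 4096
Bit 13: 1 × 2^13 = 8192
Sum = 1 + 2 + 4 + 32 + 256 + 512 + 1024 + 2048 + 4096 + 8192
= 16167


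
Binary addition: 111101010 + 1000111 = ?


Align and add column by column (LSB to MSB, carry propagating):
  0111101010
+ 0001000111
  ----------
  col 0: 0 + 1 + 0 (carry in) = 1 → bit 1, carry out 0
  col 1: 1 + 1 + 0 (carry in) = 2 → bit 0, carry out 1
  col 2: 0 + 1 + 1 (carry in) = 2 → bit 0, carry out 1
  col 3: 1 + 0 + 1 (carry in) = 2 → bit 0, carry out 1
  col 4: 0 + 0 + 1 (carry in) = 1 → bit 1, carry out 0
  col 5: 1 + 0 + 0 (carry in) = 1 → bit 1, carry out 0
  col 6: 1 + 1 + 0 (carry in) = 2 → bit 0, carry out 1
  col 7: 1 + 0 + 1 (carry in) = 2 → bit 0, carry out 1
  col 8: 1 + 0 + 1 (carry in) = 2 → bit 0, carry out 1
  col 9: 0 + 0 + 1 (carry in) = 1 → bit 1, carry out 0
Reading bits MSB→LSB: 1000110001
Strip leading zeros: 1000110001
= 1000110001


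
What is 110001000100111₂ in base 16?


Group into 4-bit nibbles: 0110001000100111
  0110 = 6
  0010 = 2
  0010 = 2
  0111 = 7
= 0x6227


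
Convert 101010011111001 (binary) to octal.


Group into 3-bit groups: 101010011111001
  101 = 5
  010 = 2
  011 = 3
  111 = 7
  001 = 1
= 0o52371


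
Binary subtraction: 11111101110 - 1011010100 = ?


Align and subtract column by column (LSB to MSB, borrowing when needed):
  11111101110
- 01011010100
  -----------
  col 0: (0 - 0 borrow-in) - 0 → 0 - 0 = 0, borrow out 0
  col 1: (1 - 0 borrow-in) - 0 → 1 - 0 = 1, borrow out 0
  col 2: (1 - 0 borrow-in) - 1 → 1 - 1 = 0, borrow out 0
  col 3: (1 - 0 borrow-in) - 0 → 1 - 0 = 1, borrow out 0
  col 4: (0 - 0 borrow-in) - 1 → borrow from next column: (0+2) - 1 = 1, borrow out 1
  col 5: (1 - 1 borrow-in) - 0 → 0 - 0 = 0, borrow out 0
  col 6: (1 - 0 borrow-in) - 1 → 1 - 1 = 0, borrow out 0
  col 7: (1 - 0 borrow-in) - 1 → 1 - 1 = 0, borrow out 0
  col 8: (1 - 0 borrow-in) - 0 → 1 - 0 = 1, borrow out 0
  col 9: (1 - 0 borrow-in) - 1 → 1 - 1 = 0, borrow out 0
  col 10: (1 - 0 borrow-in) - 0 → 1 - 0 = 1, borrow out 0
Reading bits MSB→LSB: 10100011010
Strip leading zeros: 10100011010
= 10100011010


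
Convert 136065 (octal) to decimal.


Positional values:
Position 0: 5 × 8^0 = 5
Position 1: 6 × 8^1 = 48
Position 2: 0 × 8^2 = 0
Position 3: 6 × 8^3 = 3072
Position 4: 3 × 8^4 = 12288
Position 5: 1 × 8^5 = 32768
Sum = 5 + 48 + 0 + 3072 + 12288 + 32768
= 48181


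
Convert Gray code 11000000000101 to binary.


Gray code: 11000000000101
MSB stays the same: 1
Each subsequent bit = prev_binary XOR current_gray:
  B[1] = 1 XOR 1 = 0
  B[2] = 0 XOR 0 = 0
  B[3] = 0 XOR 0 = 0
  B[4] = 0 XOR 0 = 0
  B[5] = 0 XOR 0 = 0
  B[6] = 0 XOR 0 = 0
  B[7] = 0 XOR 0 = 0
  B[8] = 0 XOR 0 = 0
  B[9] = 0 XOR 0 = 0
  B[10] = 0 XOR 0 = 0
  B[11] = 0 XOR 1 = 1
  B[12] = 1 XOR 0 = 1
  B[13] = 1 XOR 1 = 0
= 10000000000110 (8198 decimal)


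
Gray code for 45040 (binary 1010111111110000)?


Binary: 1010111111110000
Gray code: G = B XOR (B >> 1)
B >> 1 = 0101011111111000
1010111111110000 XOR 0101011111111000:
  1 XOR 0 = 1
  0 XOR 1 = 1
  1 XOR 0 = 1
  0 XOR 1 = 1
  1 XOR 0 = 1
  1 XOR 1 = 0
  1 XOR 1 = 0
  1 XOR 1 = 0
  1 XOR 1 = 0
  1 XOR 1 = 0
  1 XOR 1 = 0
  1 XOR 1 = 0
  0 XOR 1 = 1
  0 XOR 0 = 0
  0 XOR 0 = 0
  0 XOR 0 = 0
= 1111100000001000


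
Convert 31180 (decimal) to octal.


Divide by 8 repeatedly:
31180 ÷ 8 = 3897 remainder 4
3897 ÷ 8 = 487 remainder 1
487 ÷ 8 = 60 remainder 7
60 ÷ 8 = 7 remainder 4
7 ÷ 8 = 0 remainder 7
Reading remainders bottom-up:
= 0o74714


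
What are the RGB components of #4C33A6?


Hex: #4C33A6
R = 4C₁₆ = 76
G = 33₁₆ = 51
B = A6₁₆ = 166
= RGB(76, 51, 166)


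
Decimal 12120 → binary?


Divide by 2 repeatedly:
12120 ÷ 2 = 6060 remainder 0
6060 ÷ 2 = 3030 remainder 0
3030 ÷ 2 = 1515 remainder 0
1515 ÷ 2 = 757 remainder 1
757 ÷ 2 = 378 remainder 1
378 ÷ 2 = 189 remainder 0
189 ÷ 2 = 94 remainder 1
94 ÷ 2 = 47 remainder 0
47 ÷ 2 = 23 remainder 1
23 ÷ 2 = 11 remainder 1
11 ÷ 2 = 5 remainder 1
5 ÷ 2 = 2 remainder 1
2 ÷ 2 = 1 remainder 0
1 ÷ 2 = 0 remainder 1
Reading remainders bottom-up:
= 10111101011000


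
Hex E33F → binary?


Each hex digit → 4 binary bits:
  E = 1110
  3 = 0011
  3 = 0011
  F = 1111
Concatenate: 1110 0011 0011 1111
= 1110001100111111


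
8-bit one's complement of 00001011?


Original: 00001011
Invert all bits:
  bit 0: 0 → 1
  bit 1: 0 → 1
  bit 2: 0 → 1
  bit 3: 0 → 1
  bit 4: 1 → 0
  bit 5: 0 → 1
  bit 6: 1 → 0
  bit 7: 1 → 0
= 11110100


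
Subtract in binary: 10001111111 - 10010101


Align and subtract column by column (LSB to MSB, borrowing when needed):
  10001111111
- 00010010101
  -----------
  col 0: (1 - 0 borrow-in) - 1 → 1 - 1 = 0, borrow out 0
  col 1: (1 - 0 borrow-in) - 0 → 1 - 0 = 1, borrow out 0
  col 2: (1 - 0 borrow-in) - 1 → 1 - 1 = 0, borrow out 0
  col 3: (1 - 0 borrow-in) - 0 → 1 - 0 = 1, borrow out 0
  col 4: (1 - 0 borrow-in) - 1 → 1 - 1 = 0, borrow out 0
  col 5: (1 - 0 borrow-in) - 0 → 1 - 0 = 1, borrow out 0
  col 6: (1 - 0 borrow-in) - 0 → 1 - 0 = 1, borrow out 0
  col 7: (0 - 0 borrow-in) - 1 → borrow from next column: (0+2) - 1 = 1, borrow out 1
  col 8: (0 - 1 borrow-in) - 0 → borrow from next column: (-1+2) - 0 = 1, borrow out 1
  col 9: (0 - 1 borrow-in) - 0 → borrow from next column: (-1+2) - 0 = 1, borrow out 1
  col 10: (1 - 1 borrow-in) - 0 → 0 - 0 = 0, borrow out 0
Reading bits MSB→LSB: 01111101010
Strip leading zeros: 1111101010
= 1111101010


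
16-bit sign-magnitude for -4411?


Sign bit: 1 (negative)
Magnitude: 4411 = 001000100111011
= 1001000100111011


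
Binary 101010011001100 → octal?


Group into 3-bit groups: 101010011001100
  101 = 5
  010 = 2
  011 = 3
  001 = 1
  100 = 4
= 0o52314


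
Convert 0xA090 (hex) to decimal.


Positional values:
Position 0: 0 × 16^0 = 0 × 1 = 0
Position 1: 9 × 16^1 = 9 × 16 = 144
Position 2: 0 × 16^2 = 0 × 256 = 0
Position 3: A × 16^3 = 10 × 4096 = 40960
Sum = 0 + 144 + 0 + 40960
= 41104


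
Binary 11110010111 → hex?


Group into 4-bit nibbles: 011110010111
  0111 = 7
  1001 = 9
  0111 = 7
= 0x797


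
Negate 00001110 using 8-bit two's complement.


Original: 00001110
Step 1 - Invert all bits: 11110001
Step 2 - Add 1: 11110001 + 1
= 11110010 (represents -14)


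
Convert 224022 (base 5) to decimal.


Positional values (base 5):
  2 × 5^0 = 2 × 1 = 2
  2 × 5^1 = 2 × 5 = 10
  0 × 5^2 = 0 × 25 = 0
  4 × 5^3 = 4 × 125 = 500
  2 × 5^4 = 2 × 625 = 1250
  2 × 5^5 = 2 × 3125 = 6250
Sum = 2 + 10 + 0 + 500 + 1250 + 6250
= 8012


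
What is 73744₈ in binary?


Each octal digit → 3 binary bits:
  7 = 111
  3 = 011
  7 = 111
  4 = 100
  4 = 100
Concatenate: 111 011 111 100 100
= 111011111100100


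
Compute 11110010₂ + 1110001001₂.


Align and add column by column (LSB to MSB, carry propagating):
  00011110010
+ 01110001001
  -----------
  col 0: 0 + 1 + 0 (carry in) = 1 → bit 1, carry out 0
  col 1: 1 + 0 + 0 (carry in) = 1 → bit 1, carry out 0
  col 2: 0 + 0 + 0 (carry in) = 0 → bit 0, carry out 0
  col 3: 0 + 1 + 0 (carry in) = 1 → bit 1, carry out 0
  col 4: 1 + 0 + 0 (carry in) = 1 → bit 1, carry out 0
  col 5: 1 + 0 + 0 (carry in) = 1 → bit 1, carry out 0
  col 6: 1 + 0 + 0 (carry in) = 1 → bit 1, carry out 0
  col 7: 1 + 1 + 0 (carry in) = 2 → bit 0, carry out 1
  col 8: 0 + 1 + 1 (carry in) = 2 → bit 0, carry out 1
  col 9: 0 + 1 + 1 (carry in) = 2 → bit 0, carry out 1
  col 10: 0 + 0 + 1 (carry in) = 1 → bit 1, carry out 0
Reading bits MSB→LSB: 10001111011
Strip leading zeros: 10001111011
= 10001111011


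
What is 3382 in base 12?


Divide by 12 repeatedly:
3382 ÷ 12 = 281 remainder 10
281 ÷ 12 = 23 remainder 5
23 ÷ 12 = 1 remainder 11
1 ÷ 12 = 0 remainder 1
Reading remainders bottom-up:
= 1B5A


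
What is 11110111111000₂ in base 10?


Positional values:
Bit 3: 1 × 2^3 = 8
Bit 4: 1 × 2^4 = 16
Bit 5: 1 × 2^5 = 32
Bit 6: 1 × 2^6 = 64
Bit 7: 1 × 2^7 = 128
Bit 8: 1 × 2^8 = 256
Bit 10: 1 × 2^10 = 1024
Bit 11: 1 × 2^11 = 2048
Bit 12: 1 × 2^12 = 4096
Bit 13: 1 × 2^13 = 8192
Sum = 8 + 16 + 32 + 64 + 128 + 256 + 1024 + 2048 + 4096 + 8192
= 15864


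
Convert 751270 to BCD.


Each digit → 4-bit binary:
  7 → 0111
  5 → 0101
  1 → 0001
  2 → 0010
  7 → 0111
  0 → 0000
= 0111 0101 0001 0010 0111 0000


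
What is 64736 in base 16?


Divide by 16 repeatedly:
64736 ÷ 16 = 4046 remainder 0 (0)
4046 ÷ 16 = 252 remainder 14 (E)
252 ÷ 16 = 15 remainder 12 (C)
15 ÷ 16 = 0 remainder 15 (F)
Reading remainders bottom-up:
= 0xFCE0


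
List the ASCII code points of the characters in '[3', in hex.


String: '[3'  (2 characters)
Per-character ASCII lookup:
  '[': special character: '[' = 91 → 0x5B
  '3': digits start at 48: '3' = 48 + 3 = 51 → 0x33
= 0x5B 0x33


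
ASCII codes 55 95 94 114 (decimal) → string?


Codes (decimal): 55 95 94 114
Per-code ASCII lookup:
  55  (range 48-57: digits, 55 - 48 = 7) → '7'
  95  (special character) → '_'
  94  (special character) → '^'
  114  (range 97-122: lowercase, 114 - 97 = 17) → 'r'
= '7_^r'


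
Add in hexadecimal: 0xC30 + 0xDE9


Align and add column by column (LSB to MSB, each column mod 16 with carry):
  0C30
+ 0DE9
  ----
  col 0: 0(0) + 9(9) + 0 (carry in) = 9 → 9(9), carry out 0
  col 1: 3(3) + E(14) + 0 (carry in) = 17 → 1(1), carry out 1
  col 2: C(12) + D(13) + 1 (carry in) = 26 → A(10), carry out 1
  col 3: 0(0) + 0(0) + 1 (carry in) = 1 → 1(1), carry out 0
Reading digits MSB→LSB: 1A19
Strip leading zeros: 1A19
= 0x1A19


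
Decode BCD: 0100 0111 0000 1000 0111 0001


Each 4-bit group → digit:
  0100 → 4
  0111 → 7
  0000 → 0
  1000 → 8
  0111 → 7
  0001 → 1
= 470871


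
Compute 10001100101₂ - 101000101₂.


Align and subtract column by column (LSB to MSB, borrowing when needed):
  10001100101
- 00101000101
  -----------
  col 0: (1 - 0 borrow-in) - 1 → 1 - 1 = 0, borrow out 0
  col 1: (0 - 0 borrow-in) - 0 → 0 - 0 = 0, borrow out 0
  col 2: (1 - 0 borrow-in) - 1 → 1 - 1 = 0, borrow out 0
  col 3: (0 - 0 borrow-in) - 0 → 0 - 0 = 0, borrow out 0
  col 4: (0 - 0 borrow-in) - 0 → 0 - 0 = 0, borrow out 0
  col 5: (1 - 0 borrow-in) - 0 → 1 - 0 = 1, borrow out 0
  col 6: (1 - 0 borrow-in) - 1 → 1 - 1 = 0, borrow out 0
  col 7: (0 - 0 borrow-in) - 0 → 0 - 0 = 0, borrow out 0
  col 8: (0 - 0 borrow-in) - 1 → borrow from next column: (0+2) - 1 = 1, borrow out 1
  col 9: (0 - 1 borrow-in) - 0 → borrow from next column: (-1+2) - 0 = 1, borrow out 1
  col 10: (1 - 1 borrow-in) - 0 → 0 - 0 = 0, borrow out 0
Reading bits MSB→LSB: 01100100000
Strip leading zeros: 1100100000
= 1100100000


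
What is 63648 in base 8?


Divide by 8 repeatedly:
63648 ÷ 8 = 7956 remainder 0
7956 ÷ 8 = 994 remainder 4
994 ÷ 8 = 124 remainder 2
124 ÷ 8 = 15 remainder 4
15 ÷ 8 = 1 remainder 7
1 ÷ 8 = 0 remainder 1
Reading remainders bottom-up:
= 0o174240


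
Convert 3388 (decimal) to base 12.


Divide by 12 repeatedly:
3388 ÷ 12 = 282 remainder 4
282 ÷ 12 = 23 remainder 6
23 ÷ 12 = 1 remainder 11
1 ÷ 12 = 0 remainder 1
Reading remainders bottom-up:
= 1B64


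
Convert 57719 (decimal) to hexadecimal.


Divide by 16 repeatedly:
57719 ÷ 16 = 3607 remainder 7 (7)
3607 ÷ 16 = 225 remainder 7 (7)
225 ÷ 16 = 14 remainder 1 (1)
14 ÷ 16 = 0 remainder 14 (E)
Reading remainders bottom-up:
= 0xE177


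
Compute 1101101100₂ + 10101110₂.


Align and add column by column (LSB to MSB, carry propagating):
  01101101100
+ 00010101110
  -----------
  col 0: 0 + 0 + 0 (carry in) = 0 → bit 0, carry out 0
  col 1: 0 + 1 + 0 (carry in) = 1 → bit 1, carry out 0
  col 2: 1 + 1 + 0 (carry in) = 2 → bit 0, carry out 1
  col 3: 1 + 1 + 1 (carry in) = 3 → bit 1, carry out 1
  col 4: 0 + 0 + 1 (carry in) = 1 → bit 1, carry out 0
  col 5: 1 + 1 + 0 (carry in) = 2 → bit 0, carry out 1
  col 6: 1 + 0 + 1 (carry in) = 2 → bit 0, carry out 1
  col 7: 0 + 1 + 1 (carry in) = 2 → bit 0, carry out 1
  col 8: 1 + 0 + 1 (carry in) = 2 → bit 0, carry out 1
  col 9: 1 + 0 + 1 (carry in) = 2 → bit 0, carry out 1
  col 10: 0 + 0 + 1 (carry in) = 1 → bit 1, carry out 0
Reading bits MSB→LSB: 10000011010
Strip leading zeros: 10000011010
= 10000011010


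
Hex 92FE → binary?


Each hex digit → 4 binary bits:
  9 = 1001
  2 = 0010
  F = 1111
  E = 1110
Concatenate: 1001 0010 1111 1110
= 1001001011111110


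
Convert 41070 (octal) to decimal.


Positional values:
Position 0: 0 × 8^0 = 0
Position 1: 7 × 8^1 = 56
Position 2: 0 × 8^2 = 0
Position 3: 1 × 8^3 = 512
Position 4: 4 × 8^4 = 16384
Sum = 0 + 56 + 0 + 512 + 16384
= 16952


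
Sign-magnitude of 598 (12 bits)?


Sign bit: 0 (positive)
Magnitude: 598 = 01001010110
= 001001010110


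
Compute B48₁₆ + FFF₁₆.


Align and add column by column (LSB to MSB, each column mod 16 with carry):
  0B48
+ 0FFF
  ----
  col 0: 8(8) + F(15) + 0 (carry in) = 23 → 7(7), carry out 1
  col 1: 4(4) + F(15) + 1 (carry in) = 20 → 4(4), carry out 1
  col 2: B(11) + F(15) + 1 (carry in) = 27 → B(11), carry out 1
  col 3: 0(0) + 0(0) + 1 (carry in) = 1 → 1(1), carry out 0
Reading digits MSB→LSB: 1B47
Strip leading zeros: 1B47
= 0x1B47


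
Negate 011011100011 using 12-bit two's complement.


Original: 011011100011
Step 1 - Invert all bits: 100100011100
Step 2 - Add 1: 100100011100 + 1
= 100100011101 (represents -1763)


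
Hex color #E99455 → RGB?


Hex: #E99455
R = E9₁₆ = 233
G = 94₁₆ = 148
B = 55₁₆ = 85
= RGB(233, 148, 85)


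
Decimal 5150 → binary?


Divide by 2 repeatedly:
5150 ÷ 2 = 2575 remainder 0
2575 ÷ 2 = 1287 remainder 1
1287 ÷ 2 = 643 remainder 1
643 ÷ 2 = 321 remainder 1
321 ÷ 2 = 160 remainder 1
160 ÷ 2 = 80 remainder 0
80 ÷ 2 = 40 remainder 0
40 ÷ 2 = 20 remainder 0
20 ÷ 2 = 10 remainder 0
10 ÷ 2 = 5 remainder 0
5 ÷ 2 = 2 remainder 1
2 ÷ 2 = 1 remainder 0
1 ÷ 2 = 0 remainder 1
Reading remainders bottom-up:
= 1010000011110


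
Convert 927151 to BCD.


Each digit → 4-bit binary:
  9 → 1001
  2 → 0010
  7 → 0111
  1 → 0001
  5 → 0101
  1 → 0001
= 1001 0010 0111 0001 0101 0001


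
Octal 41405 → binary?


Each octal digit → 3 binary bits:
  4 = 100
  1 = 001
  4 = 100
  0 = 000
  5 = 101
Concatenate: 100 001 100 000 101
= 100001100000101


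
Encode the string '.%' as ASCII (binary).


String: '.%'  (2 characters)
Per-character ASCII lookup:
  '.': special character: '.' = 46 → 101110
  '%': special character: '%' = 37 → 100101
= 101110 100101


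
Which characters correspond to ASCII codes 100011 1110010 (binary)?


Codes (binary): 100011 1110010
Per-code ASCII lookup:
  100011 = 35  (special character) → '#'
  1110010 = 114  (range 97-122: lowercase, 114 - 97 = 17) → 'r'
= '#r'


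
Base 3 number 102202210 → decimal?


Positional values (base 3):
  0 × 3^0 = 0 × 1 = 0
  1 × 3^1 = 1 × 3 = 3
  2 × 3^2 = 2 × 9 = 18
  2 × 3^3 = 2 × 27 = 54
  0 × 3^4 = 0 × 81 = 0
  2 × 3^5 = 2 × 243 = 486
  2 × 3^6 = 2 × 729 = 1458
  0 × 3^7 = 0 × 2187 = 0
  1 × 3^8 = 1 × 6561 = 6561
Sum = 0 + 3 + 18 + 54 + 0 + 486 + 1458 + 0 + 6561
= 8580


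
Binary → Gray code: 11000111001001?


Binary: 11000111001001
Gray code: G = B XOR (B >> 1)
B >> 1 = 01100011100100
11000111001001 XOR 01100011100100:
  1 XOR 0 = 1
  1 XOR 1 = 0
  0 XOR 1 = 1
  0 XOR 0 = 0
  0 XOR 0 = 0
  1 XOR 0 = 1
  1 XOR 1 = 0
  1 XOR 1 = 0
  0 XOR 1 = 1
  0 XOR 0 = 0
  1 XOR 0 = 1
  0 XOR 1 = 1
  0 XOR 0 = 0
  1 XOR 0 = 1
= 10100100101101


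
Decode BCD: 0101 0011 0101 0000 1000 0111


Each 4-bit group → digit:
  0101 → 5
  0011 → 3
  0101 → 5
  0000 → 0
  1000 → 8
  0111 → 7
= 535087


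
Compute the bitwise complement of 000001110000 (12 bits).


Original: 000001110000
Invert all bits:
  bit 0: 0 → 1
  bit 1: 0 → 1
  bit 2: 0 → 1
  bit 3: 0 → 1
  bit 4: 0 → 1
  bit 5: 1 → 0
  bit 6: 1 → 0
  bit 7: 1 → 0
  bit 8: 0 → 1
  bit 9: 0 → 1
  bit 10: 0 → 1
  bit 11: 0 → 1
= 111110001111


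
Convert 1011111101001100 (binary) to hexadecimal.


Group into 4-bit nibbles: 1011111101001100
  1011 = B
  1111 = F
  0100 = 4
  1100 = C
= 0xBF4C


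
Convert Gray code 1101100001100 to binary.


Gray code: 1101100001100
MSB stays the same: 1
Each subsequent bit = prev_binary XOR current_gray:
  B[1] = 1 XOR 1 = 0
  B[2] = 0 XOR 0 = 0
  B[3] = 0 XOR 1 = 1
  B[4] = 1 XOR 1 = 0
  B[5] = 0 XOR 0 = 0
  B[6] = 0 XOR 0 = 0
  B[7] = 0 XOR 0 = 0
  B[8] = 0 XOR 0 = 0
  B[9] = 0 XOR 1 = 1
  B[10] = 1 XOR 1 = 0
  B[11] = 0 XOR 0 = 0
  B[12] = 0 XOR 0 = 0
= 1001000001000 (4616 decimal)


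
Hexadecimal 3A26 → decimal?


Positional values:
Position 0: 6 × 16^0 = 6 × 1 = 6
Position 1: 2 × 16^1 = 2 × 16 = 32
Position 2: A × 16^2 = 10 × 256 = 2560
Position 3: 3 × 16^3 = 3 × 4096 = 12288
Sum = 6 + 32 + 2560 + 12288
= 14886


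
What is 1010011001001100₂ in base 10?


Positional values:
Bit 2: 1 × 2^2 = 4
Bit 3: 1 × 2^3 = 8
Bit 6: 1 × 2^6 = 64
Bit 9: 1 × 2^9 = 512
Bit 10: 1 × 2^10 = 1024
Bit 13: 1 × 2^13 = 8192
Bit 15: 1 × 2^15 = 32768
Sum = 4 + 8 + 64 + 512 + 1024 + 8192 + 32768
= 42572


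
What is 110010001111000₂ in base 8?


Group into 3-bit groups: 110010001111000
  110 = 6
  010 = 2
  001 = 1
  111 = 7
  000 = 0
= 0o62170


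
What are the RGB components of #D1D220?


Hex: #D1D220
R = D1₁₆ = 209
G = D2₁₆ = 210
B = 20₁₆ = 32
= RGB(209, 210, 32)


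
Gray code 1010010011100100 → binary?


Gray code: 1010010011100100
MSB stays the same: 1
Each subsequent bit = prev_binary XOR current_gray:
  B[1] = 1 XOR 0 = 1
  B[2] = 1 XOR 1 = 0
  B[3] = 0 XOR 0 = 0
  B[4] = 0 XOR 0 = 0
  B[5] = 0 XOR 1 = 1
  B[6] = 1 XOR 0 = 1
  B[7] = 1 XOR 0 = 1
  B[8] = 1 XOR 1 = 0
  B[9] = 0 XOR 1 = 1
  B[10] = 1 XOR 1 = 0
  B[11] = 0 XOR 0 = 0
  B[12] = 0 XOR 0 = 0
  B[13] = 0 XOR 1 = 1
  B[14] = 1 XOR 0 = 1
  B[15] = 1 XOR 0 = 1
= 1100011101000111 (51015 decimal)


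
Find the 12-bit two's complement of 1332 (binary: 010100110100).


Original: 010100110100
Step 1 - Invert all bits: 101011001011
Step 2 - Add 1: 101011001011 + 1
= 101011001100 (represents -1332)


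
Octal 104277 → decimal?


Positional values:
Position 0: 7 × 8^0 = 7
Position 1: 7 × 8^1 = 56
Position 2: 2 × 8^2 = 128
Position 3: 4 × 8^3 = 2048
Position 4: 0 × 8^4 = 0
Position 5: 1 × 8^5 = 32768
Sum = 7 + 56 + 128 + 2048 + 0 + 32768
= 35007


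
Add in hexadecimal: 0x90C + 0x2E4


Align and add column by column (LSB to MSB, each column mod 16 with carry):
  090C
+ 02E4
  ----
  col 0: C(12) + 4(4) + 0 (carry in) = 16 → 0(0), carry out 1
  col 1: 0(0) + E(14) + 1 (carry in) = 15 → F(15), carry out 0
  col 2: 9(9) + 2(2) + 0 (carry in) = 11 → B(11), carry out 0
  col 3: 0(0) + 0(0) + 0 (carry in) = 0 → 0(0), carry out 0
Reading digits MSB→LSB: 0BF0
Strip leading zeros: BF0
= 0xBF0


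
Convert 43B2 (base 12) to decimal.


Positional values (base 12):
  2 × 12^0 = 2 × 1 = 2
  B × 12^1 = 11 × 12 = 132
  3 × 12^2 = 3 × 144 = 432
  4 × 12^3 = 4 × 1728 = 6912
Sum = 2 + 132 + 432 + 6912
= 7478


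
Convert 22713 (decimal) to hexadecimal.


Divide by 16 repeatedly:
22713 ÷ 16 = 1419 remainder 9 (9)
1419 ÷ 16 = 88 remainder 11 (B)
88 ÷ 16 = 5 remainder 8 (8)
5 ÷ 16 = 0 remainder 5 (5)
Reading remainders bottom-up:
= 0x58B9


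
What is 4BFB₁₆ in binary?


Each hex digit → 4 binary bits:
  4 = 0100
  B = 1011
  F = 1111
  B = 1011
Concatenate: 0100 1011 1111 1011
= 0100101111111011


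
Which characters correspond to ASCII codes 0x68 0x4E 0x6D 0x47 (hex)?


Codes (hex): 0x68 0x4E 0x6D 0x47
Per-code ASCII lookup:
  0x68 = 104  (range 97-122: lowercase, 104 - 97 = 7) → 'h'
  0x4E = 78  (range 65-90: uppercase, 78 - 65 = 13) → 'N'
  0x6D = 109  (range 97-122: lowercase, 109 - 97 = 12) → 'm'
  0x47 = 71  (range 65-90: uppercase, 71 - 65 = 6) → 'G'
= 'hNmG'


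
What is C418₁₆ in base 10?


Positional values:
Position 0: 8 × 16^0 = 8 × 1 = 8
Position 1: 1 × 16^1 = 1 × 16 = 16
Position 2: 4 × 16^2 = 4 × 256 = 1024
Position 3: C × 16^3 = 12 × 4096 = 49152
Sum = 8 + 16 + 1024 + 49152
= 50200


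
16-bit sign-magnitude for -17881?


Sign bit: 1 (negative)
Magnitude: 17881 = 100010111011001
= 1100010111011001


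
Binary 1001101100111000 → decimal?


Positional values:
Bit 3: 1 × 2^3 = 8
Bit 4: 1 × 2^4 = 16
Bit 5: 1 × 2^5 = 32
Bit 8: 1 × 2^8 = 256
Bit 9: 1 × 2^9 = 512
Bit 11: 1 × 2^11 = 2048
Bit 12: 1 × 2^12 = 4096
Bit 15: 1 × 2^15 = 32768
Sum = 8 + 16 + 32 + 256 + 512 + 2048 + 4096 + 32768
= 39736


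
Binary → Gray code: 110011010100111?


Binary: 110011010100111
Gray code: G = B XOR (B >> 1)
B >> 1 = 011001101010011
110011010100111 XOR 011001101010011:
  1 XOR 0 = 1
  1 XOR 1 = 0
  0 XOR 1 = 1
  0 XOR 0 = 0
  1 XOR 0 = 1
  1 XOR 1 = 0
  0 XOR 1 = 1
  1 XOR 0 = 1
  0 XOR 1 = 1
  1 XOR 0 = 1
  0 XOR 1 = 1
  0 XOR 0 = 0
  1 XOR 0 = 1
  1 XOR 1 = 0
  1 XOR 1 = 0
= 101010111110100


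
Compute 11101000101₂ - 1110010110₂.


Align and subtract column by column (LSB to MSB, borrowing when needed):
  11101000101
- 01110010110
  -----------
  col 0: (1 - 0 borrow-in) - 0 → 1 - 0 = 1, borrow out 0
  col 1: (0 - 0 borrow-in) - 1 → borrow from next column: (0+2) - 1 = 1, borrow out 1
  col 2: (1 - 1 borrow-in) - 1 → borrow from next column: (0+2) - 1 = 1, borrow out 1
  col 3: (0 - 1 borrow-in) - 0 → borrow from next column: (-1+2) - 0 = 1, borrow out 1
  col 4: (0 - 1 borrow-in) - 1 → borrow from next column: (-1+2) - 1 = 0, borrow out 1
  col 5: (0 - 1 borrow-in) - 0 → borrow from next column: (-1+2) - 0 = 1, borrow out 1
  col 6: (1 - 1 borrow-in) - 0 → 0 - 0 = 0, borrow out 0
  col 7: (0 - 0 borrow-in) - 1 → borrow from next column: (0+2) - 1 = 1, borrow out 1
  col 8: (1 - 1 borrow-in) - 1 → borrow from next column: (0+2) - 1 = 1, borrow out 1
  col 9: (1 - 1 borrow-in) - 1 → borrow from next column: (0+2) - 1 = 1, borrow out 1
  col 10: (1 - 1 borrow-in) - 0 → 0 - 0 = 0, borrow out 0
Reading bits MSB→LSB: 01110101111
Strip leading zeros: 1110101111
= 1110101111


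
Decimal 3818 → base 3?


Divide by 3 repeatedly:
3818 ÷ 3 = 1272 remainder 2
1272 ÷ 3 = 424 remainder 0
424 ÷ 3 = 141 remainder 1
141 ÷ 3 = 47 remainder 0
47 ÷ 3 = 15 remainder 2
15 ÷ 3 = 5 remainder 0
5 ÷ 3 = 1 remainder 2
1 ÷ 3 = 0 remainder 1
Reading remainders bottom-up:
= 12020102


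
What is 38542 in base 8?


Divide by 8 repeatedly:
38542 ÷ 8 = 4817 remainder 6
4817 ÷ 8 = 602 remainder 1
602 ÷ 8 = 75 remainder 2
75 ÷ 8 = 9 remainder 3
9 ÷ 8 = 1 remainder 1
1 ÷ 8 = 0 remainder 1
Reading remainders bottom-up:
= 0o113216


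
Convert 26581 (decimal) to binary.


Divide by 2 repeatedly:
26581 ÷ 2 = 13290 remainder 1
13290 ÷ 2 = 6645 remainder 0
6645 ÷ 2 = 3322 remainder 1
3322 ÷ 2 = 1661 remainder 0
1661 ÷ 2 = 830 remainder 1
830 ÷ 2 = 415 remainder 0
415 ÷ 2 = 207 remainder 1
207 ÷ 2 = 103 remainder 1
103 ÷ 2 = 51 remainder 1
51 ÷ 2 = 25 remainder 1
25 ÷ 2 = 12 remainder 1
12 ÷ 2 = 6 remainder 0
6 ÷ 2 = 3 remainder 0
3 ÷ 2 = 1 remainder 1
1 ÷ 2 = 0 remainder 1
Reading remainders bottom-up:
= 110011111010101


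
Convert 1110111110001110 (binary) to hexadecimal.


Group into 4-bit nibbles: 1110111110001110
  1110 = E
  1111 = F
  1000 = 8
  1110 = E
= 0xEF8E


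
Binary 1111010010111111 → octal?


Group into 3-bit groups: 001111010010111111
  001 = 1
  111 = 7
  010 = 2
  010 = 2
  111 = 7
  111 = 7
= 0o172277


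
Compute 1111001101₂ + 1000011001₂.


Align and add column by column (LSB to MSB, carry propagating):
  01111001101
+ 01000011001
  -----------
  col 0: 1 + 1 + 0 (carry in) = 2 → bit 0, carry out 1
  col 1: 0 + 0 + 1 (carry in) = 1 → bit 1, carry out 0
  col 2: 1 + 0 + 0 (carry in) = 1 → bit 1, carry out 0
  col 3: 1 + 1 + 0 (carry in) = 2 → bit 0, carry out 1
  col 4: 0 + 1 + 1 (carry in) = 2 → bit 0, carry out 1
  col 5: 0 + 0 + 1 (carry in) = 1 → bit 1, carry out 0
  col 6: 1 + 0 + 0 (carry in) = 1 → bit 1, carry out 0
  col 7: 1 + 0 + 0 (carry in) = 1 → bit 1, carry out 0
  col 8: 1 + 0 + 0 (carry in) = 1 → bit 1, carry out 0
  col 9: 1 + 1 + 0 (carry in) = 2 → bit 0, carry out 1
  col 10: 0 + 0 + 1 (carry in) = 1 → bit 1, carry out 0
Reading bits MSB→LSB: 10111100110
Strip leading zeros: 10111100110
= 10111100110


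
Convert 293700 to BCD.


Each digit → 4-bit binary:
  2 → 0010
  9 → 1001
  3 → 0011
  7 → 0111
  0 → 0000
  0 → 0000
= 0010 1001 0011 0111 0000 0000


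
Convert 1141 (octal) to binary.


Each octal digit → 3 binary bits:
  1 = 001
  1 = 001
  4 = 100
  1 = 001
Concatenate: 001 001 100 001
= 001001100001


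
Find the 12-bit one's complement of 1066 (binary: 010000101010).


Original: 010000101010
Invert all bits:
  bit 0: 0 → 1
  bit 1: 1 → 0
  bit 2: 0 → 1
  bit 3: 0 → 1
  bit 4: 0 → 1
  bit 5: 0 → 1
  bit 6: 1 → 0
  bit 7: 0 → 1
  bit 8: 1 → 0
  bit 9: 0 → 1
  bit 10: 1 → 0
  bit 11: 0 → 1
= 101111010101


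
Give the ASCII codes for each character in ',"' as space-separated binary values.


String: ',"'  (2 characters)
Per-character ASCII lookup:
  ',': special character: ',' = 44 → 101100
  '"': special character: '"' = 34 → 100010
= 101100 100010


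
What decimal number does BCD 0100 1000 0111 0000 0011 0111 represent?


Each 4-bit group → digit:
  0100 → 4
  1000 → 8
  0111 → 7
  0000 → 0
  0011 → 3
  0111 → 7
= 487037


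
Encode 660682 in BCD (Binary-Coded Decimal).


Each digit → 4-bit binary:
  6 → 0110
  6 → 0110
  0 → 0000
  6 → 0110
  8 → 1000
  2 → 0010
= 0110 0110 0000 0110 1000 0010


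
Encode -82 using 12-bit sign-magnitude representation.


Sign bit: 1 (negative)
Magnitude: 82 = 00001010010
= 100001010010


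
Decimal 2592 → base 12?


Divide by 12 repeatedly:
2592 ÷ 12 = 216 remainder 0
216 ÷ 12 = 18 remainder 0
18 ÷ 12 = 1 remainder 6
1 ÷ 12 = 0 remainder 1
Reading remainders bottom-up:
= 1600


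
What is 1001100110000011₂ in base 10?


Positional values:
Bit 0: 1 × 2^0 = 1
Bit 1: 1 × 2^1 = 2
Bit 7: 1 × 2^7 = 128
Bit 8: 1 × 2^8 = 256
Bit 11: 1 × 2^11 = 2048
Bit 12: 1 × 2^12 = 4096
Bit 15: 1 × 2^15 = 32768
Sum = 1 + 2 + 128 + 256 + 2048 + 4096 + 32768
= 39299


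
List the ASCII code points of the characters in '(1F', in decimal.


String: '(1F'  (3 characters)
Per-character ASCII lookup:
  '(': special character: '(' = 40
  '1': digits start at 48: '1' = 48 + 1 = 49
  'F': uppercase starts at 65: 'F' = 65 + 5 = 70
= 40 49 70


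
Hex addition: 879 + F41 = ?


Align and add column by column (LSB to MSB, each column mod 16 with carry):
  0879
+ 0F41
  ----
  col 0: 9(9) + 1(1) + 0 (carry in) = 10 → A(10), carry out 0
  col 1: 7(7) + 4(4) + 0 (carry in) = 11 → B(11), carry out 0
  col 2: 8(8) + F(15) + 0 (carry in) = 23 → 7(7), carry out 1
  col 3: 0(0) + 0(0) + 1 (carry in) = 1 → 1(1), carry out 0
Reading digits MSB→LSB: 17BA
Strip leading zeros: 17BA
= 0x17BA


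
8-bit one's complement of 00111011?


Original: 00111011
Invert all bits:
  bit 0: 0 → 1
  bit 1: 0 → 1
  bit 2: 1 → 0
  bit 3: 1 → 0
  bit 4: 1 → 0
  bit 5: 0 → 1
  bit 6: 1 → 0
  bit 7: 1 → 0
= 11000100


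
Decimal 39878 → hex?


Divide by 16 repeatedly:
39878 ÷ 16 = 2492 remainder 6 (6)
2492 ÷ 16 = 155 remainder 12 (C)
155 ÷ 16 = 9 remainder 11 (B)
9 ÷ 16 = 0 remainder 9 (9)
Reading remainders bottom-up:
= 0x9BC6


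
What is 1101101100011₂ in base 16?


Group into 4-bit nibbles: 0001101101100011
  0001 = 1
  1011 = B
  0110 = 6
  0011 = 3
= 0x1B63


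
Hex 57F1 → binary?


Each hex digit → 4 binary bits:
  5 = 0101
  7 = 0111
  F = 1111
  1 = 0001
Concatenate: 0101 0111 1111 0001
= 0101011111110001


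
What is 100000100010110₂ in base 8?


Group into 3-bit groups: 100000100010110
  100 = 4
  000 = 0
  100 = 4
  010 = 2
  110 = 6
= 0o40426


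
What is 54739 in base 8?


Divide by 8 repeatedly:
54739 ÷ 8 = 6842 remainder 3
6842 ÷ 8 = 855 remainder 2
855 ÷ 8 = 106 remainder 7
106 ÷ 8 = 13 remainder 2
13 ÷ 8 = 1 remainder 5
1 ÷ 8 = 0 remainder 1
Reading remainders bottom-up:
= 0o152723


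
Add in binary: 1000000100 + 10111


Align and add column by column (LSB to MSB, carry propagating):
  01000000100
+ 00000010111
  -----------
  col 0: 0 + 1 + 0 (carry in) = 1 → bit 1, carry out 0
  col 1: 0 + 1 + 0 (carry in) = 1 → bit 1, carry out 0
  col 2: 1 + 1 + 0 (carry in) = 2 → bit 0, carry out 1
  col 3: 0 + 0 + 1 (carry in) = 1 → bit 1, carry out 0
  col 4: 0 + 1 + 0 (carry in) = 1 → bit 1, carry out 0
  col 5: 0 + 0 + 0 (carry in) = 0 → bit 0, carry out 0
  col 6: 0 + 0 + 0 (carry in) = 0 → bit 0, carry out 0
  col 7: 0 + 0 + 0 (carry in) = 0 → bit 0, carry out 0
  col 8: 0 + 0 + 0 (carry in) = 0 → bit 0, carry out 0
  col 9: 1 + 0 + 0 (carry in) = 1 → bit 1, carry out 0
  col 10: 0 + 0 + 0 (carry in) = 0 → bit 0, carry out 0
Reading bits MSB→LSB: 01000011011
Strip leading zeros: 1000011011
= 1000011011
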